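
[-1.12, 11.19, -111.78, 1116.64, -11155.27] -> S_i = -1.12*(-9.99)^i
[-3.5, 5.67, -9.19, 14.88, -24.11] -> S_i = -3.50*(-1.62)^i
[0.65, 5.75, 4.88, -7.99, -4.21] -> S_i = Random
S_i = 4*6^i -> [4, 24, 144, 864, 5184]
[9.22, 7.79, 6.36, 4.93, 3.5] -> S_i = 9.22 + -1.43*i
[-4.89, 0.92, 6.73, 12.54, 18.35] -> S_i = -4.89 + 5.81*i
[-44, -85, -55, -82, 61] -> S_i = Random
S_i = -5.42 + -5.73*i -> [-5.42, -11.15, -16.88, -22.61, -28.34]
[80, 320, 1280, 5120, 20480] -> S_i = 80*4^i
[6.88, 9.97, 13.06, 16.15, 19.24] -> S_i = 6.88 + 3.09*i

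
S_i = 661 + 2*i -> [661, 663, 665, 667, 669]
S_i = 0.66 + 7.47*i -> [0.66, 8.13, 15.6, 23.07, 30.54]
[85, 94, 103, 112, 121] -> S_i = 85 + 9*i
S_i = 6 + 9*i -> [6, 15, 24, 33, 42]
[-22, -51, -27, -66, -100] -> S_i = Random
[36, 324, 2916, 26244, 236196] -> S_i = 36*9^i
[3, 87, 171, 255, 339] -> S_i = 3 + 84*i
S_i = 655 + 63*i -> [655, 718, 781, 844, 907]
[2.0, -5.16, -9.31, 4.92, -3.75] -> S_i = Random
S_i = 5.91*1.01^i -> [5.91, 5.97, 6.03, 6.09, 6.15]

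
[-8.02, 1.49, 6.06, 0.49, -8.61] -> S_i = Random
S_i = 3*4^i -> [3, 12, 48, 192, 768]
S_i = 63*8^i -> [63, 504, 4032, 32256, 258048]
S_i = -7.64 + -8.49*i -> [-7.64, -16.13, -24.62, -33.11, -41.6]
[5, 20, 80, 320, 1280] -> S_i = 5*4^i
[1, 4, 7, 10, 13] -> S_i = 1 + 3*i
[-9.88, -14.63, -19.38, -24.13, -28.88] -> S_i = -9.88 + -4.75*i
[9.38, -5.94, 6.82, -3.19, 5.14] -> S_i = Random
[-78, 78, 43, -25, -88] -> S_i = Random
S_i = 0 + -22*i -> [0, -22, -44, -66, -88]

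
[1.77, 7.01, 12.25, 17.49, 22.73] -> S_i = 1.77 + 5.24*i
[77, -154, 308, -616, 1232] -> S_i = 77*-2^i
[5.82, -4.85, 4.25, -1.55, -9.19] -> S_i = Random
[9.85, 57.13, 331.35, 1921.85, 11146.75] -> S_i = 9.85*5.80^i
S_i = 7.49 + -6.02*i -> [7.49, 1.47, -4.55, -10.57, -16.59]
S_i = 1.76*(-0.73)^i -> [1.76, -1.28, 0.94, -0.68, 0.5]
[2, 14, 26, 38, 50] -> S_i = 2 + 12*i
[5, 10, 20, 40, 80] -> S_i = 5*2^i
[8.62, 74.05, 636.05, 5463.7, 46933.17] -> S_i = 8.62*8.59^i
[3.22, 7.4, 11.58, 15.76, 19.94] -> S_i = 3.22 + 4.18*i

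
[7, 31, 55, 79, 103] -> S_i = 7 + 24*i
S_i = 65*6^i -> [65, 390, 2340, 14040, 84240]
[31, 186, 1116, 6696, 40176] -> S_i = 31*6^i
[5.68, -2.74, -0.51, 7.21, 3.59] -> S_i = Random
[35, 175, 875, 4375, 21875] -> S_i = 35*5^i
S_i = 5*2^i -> [5, 10, 20, 40, 80]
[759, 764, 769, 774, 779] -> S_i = 759 + 5*i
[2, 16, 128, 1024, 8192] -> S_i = 2*8^i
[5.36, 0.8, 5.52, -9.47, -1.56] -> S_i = Random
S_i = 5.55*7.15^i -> [5.55, 39.68, 283.73, 2028.67, 14504.98]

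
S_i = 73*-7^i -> [73, -511, 3577, -25039, 175273]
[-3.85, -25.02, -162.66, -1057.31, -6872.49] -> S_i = -3.85*6.50^i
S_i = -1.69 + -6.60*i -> [-1.69, -8.29, -14.89, -21.49, -28.09]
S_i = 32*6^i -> [32, 192, 1152, 6912, 41472]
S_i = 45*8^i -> [45, 360, 2880, 23040, 184320]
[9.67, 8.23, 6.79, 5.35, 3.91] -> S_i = 9.67 + -1.44*i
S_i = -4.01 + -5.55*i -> [-4.01, -9.56, -15.11, -20.66, -26.21]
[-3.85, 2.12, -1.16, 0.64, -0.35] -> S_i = -3.85*(-0.55)^i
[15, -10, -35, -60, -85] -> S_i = 15 + -25*i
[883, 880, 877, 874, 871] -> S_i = 883 + -3*i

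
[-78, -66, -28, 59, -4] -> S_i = Random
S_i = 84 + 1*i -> [84, 85, 86, 87, 88]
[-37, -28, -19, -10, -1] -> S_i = -37 + 9*i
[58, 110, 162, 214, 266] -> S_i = 58 + 52*i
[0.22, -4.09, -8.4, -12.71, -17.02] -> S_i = 0.22 + -4.31*i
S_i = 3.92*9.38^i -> [3.92, 36.77, 344.9, 3235.15, 30345.72]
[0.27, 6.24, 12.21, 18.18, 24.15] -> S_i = 0.27 + 5.97*i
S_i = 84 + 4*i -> [84, 88, 92, 96, 100]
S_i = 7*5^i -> [7, 35, 175, 875, 4375]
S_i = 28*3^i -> [28, 84, 252, 756, 2268]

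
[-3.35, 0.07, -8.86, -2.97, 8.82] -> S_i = Random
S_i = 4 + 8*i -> [4, 12, 20, 28, 36]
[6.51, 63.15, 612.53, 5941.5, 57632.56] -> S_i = 6.51*9.70^i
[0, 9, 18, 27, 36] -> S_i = 0 + 9*i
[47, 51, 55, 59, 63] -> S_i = 47 + 4*i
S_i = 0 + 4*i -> [0, 4, 8, 12, 16]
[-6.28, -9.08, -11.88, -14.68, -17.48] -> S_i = -6.28 + -2.80*i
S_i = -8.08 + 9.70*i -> [-8.08, 1.62, 11.32, 21.02, 30.72]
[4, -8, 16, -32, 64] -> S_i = 4*-2^i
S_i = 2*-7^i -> [2, -14, 98, -686, 4802]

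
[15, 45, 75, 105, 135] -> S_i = 15 + 30*i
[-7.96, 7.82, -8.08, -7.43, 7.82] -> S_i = Random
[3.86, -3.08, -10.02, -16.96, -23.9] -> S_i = 3.86 + -6.94*i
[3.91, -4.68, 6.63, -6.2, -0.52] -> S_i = Random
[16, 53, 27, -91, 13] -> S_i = Random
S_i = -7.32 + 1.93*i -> [-7.32, -5.39, -3.46, -1.53, 0.4]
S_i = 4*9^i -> [4, 36, 324, 2916, 26244]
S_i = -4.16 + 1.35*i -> [-4.16, -2.81, -1.46, -0.11, 1.24]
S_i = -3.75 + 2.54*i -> [-3.75, -1.21, 1.33, 3.87, 6.41]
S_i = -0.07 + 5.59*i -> [-0.07, 5.52, 11.11, 16.7, 22.29]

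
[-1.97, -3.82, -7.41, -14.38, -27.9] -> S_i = -1.97*1.94^i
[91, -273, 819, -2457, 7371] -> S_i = 91*-3^i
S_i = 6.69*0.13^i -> [6.69, 0.87, 0.11, 0.01, 0.0]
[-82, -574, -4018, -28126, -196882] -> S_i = -82*7^i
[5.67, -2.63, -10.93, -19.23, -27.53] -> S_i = 5.67 + -8.30*i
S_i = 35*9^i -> [35, 315, 2835, 25515, 229635]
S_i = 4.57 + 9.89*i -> [4.57, 14.46, 24.35, 34.24, 44.13]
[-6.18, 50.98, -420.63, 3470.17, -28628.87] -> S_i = -6.18*(-8.25)^i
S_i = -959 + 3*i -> [-959, -956, -953, -950, -947]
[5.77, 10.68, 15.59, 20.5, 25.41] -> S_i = 5.77 + 4.91*i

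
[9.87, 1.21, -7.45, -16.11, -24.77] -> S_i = 9.87 + -8.66*i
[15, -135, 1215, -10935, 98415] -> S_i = 15*-9^i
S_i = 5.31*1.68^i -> [5.31, 8.92, 14.99, 25.18, 42.3]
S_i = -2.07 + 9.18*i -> [-2.07, 7.11, 16.29, 25.47, 34.65]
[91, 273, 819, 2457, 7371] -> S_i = 91*3^i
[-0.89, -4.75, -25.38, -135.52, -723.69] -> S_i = -0.89*5.34^i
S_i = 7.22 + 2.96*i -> [7.22, 10.18, 13.14, 16.1, 19.06]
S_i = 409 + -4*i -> [409, 405, 401, 397, 393]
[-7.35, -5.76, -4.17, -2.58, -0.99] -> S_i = -7.35 + 1.59*i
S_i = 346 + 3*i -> [346, 349, 352, 355, 358]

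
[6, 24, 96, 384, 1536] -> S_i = 6*4^i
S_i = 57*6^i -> [57, 342, 2052, 12312, 73872]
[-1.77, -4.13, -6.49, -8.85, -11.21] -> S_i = -1.77 + -2.36*i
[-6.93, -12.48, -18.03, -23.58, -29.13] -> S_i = -6.93 + -5.55*i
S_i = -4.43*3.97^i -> [-4.43, -17.59, -69.82, -277.19, -1100.44]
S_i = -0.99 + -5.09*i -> [-0.99, -6.08, -11.17, -16.26, -21.35]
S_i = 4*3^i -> [4, 12, 36, 108, 324]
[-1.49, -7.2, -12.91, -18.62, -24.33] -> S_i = -1.49 + -5.71*i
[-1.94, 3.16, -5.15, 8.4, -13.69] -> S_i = -1.94*(-1.63)^i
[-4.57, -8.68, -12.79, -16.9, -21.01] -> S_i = -4.57 + -4.11*i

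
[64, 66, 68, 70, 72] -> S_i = 64 + 2*i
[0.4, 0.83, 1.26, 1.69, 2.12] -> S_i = 0.40 + 0.43*i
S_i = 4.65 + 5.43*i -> [4.65, 10.08, 15.51, 20.94, 26.37]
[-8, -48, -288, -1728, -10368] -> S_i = -8*6^i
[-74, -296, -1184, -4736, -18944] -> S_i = -74*4^i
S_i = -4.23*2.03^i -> [-4.23, -8.59, -17.43, -35.39, -71.83]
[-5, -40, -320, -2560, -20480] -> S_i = -5*8^i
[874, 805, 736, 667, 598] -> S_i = 874 + -69*i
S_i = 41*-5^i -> [41, -205, 1025, -5125, 25625]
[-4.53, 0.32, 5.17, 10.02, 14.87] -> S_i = -4.53 + 4.85*i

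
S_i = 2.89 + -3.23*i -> [2.89, -0.34, -3.57, -6.8, -10.03]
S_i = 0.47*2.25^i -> [0.47, 1.06, 2.38, 5.35, 12.05]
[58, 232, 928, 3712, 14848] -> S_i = 58*4^i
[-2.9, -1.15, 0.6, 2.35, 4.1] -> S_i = -2.90 + 1.75*i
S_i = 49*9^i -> [49, 441, 3969, 35721, 321489]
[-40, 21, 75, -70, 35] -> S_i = Random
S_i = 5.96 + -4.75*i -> [5.96, 1.21, -3.54, -8.29, -13.04]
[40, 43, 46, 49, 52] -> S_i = 40 + 3*i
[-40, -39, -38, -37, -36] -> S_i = -40 + 1*i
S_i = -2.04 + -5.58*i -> [-2.04, -7.62, -13.2, -18.78, -24.36]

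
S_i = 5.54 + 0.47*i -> [5.54, 6.01, 6.48, 6.95, 7.42]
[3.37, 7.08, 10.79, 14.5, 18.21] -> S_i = 3.37 + 3.71*i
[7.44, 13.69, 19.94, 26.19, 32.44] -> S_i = 7.44 + 6.25*i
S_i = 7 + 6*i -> [7, 13, 19, 25, 31]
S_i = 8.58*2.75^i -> [8.58, 23.6, 64.89, 178.44, 490.7]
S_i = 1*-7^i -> [1, -7, 49, -343, 2401]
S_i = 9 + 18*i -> [9, 27, 45, 63, 81]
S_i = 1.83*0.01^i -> [1.83, 0.02, 0.0, 0.0, 0.0]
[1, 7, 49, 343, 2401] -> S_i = 1*7^i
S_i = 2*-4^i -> [2, -8, 32, -128, 512]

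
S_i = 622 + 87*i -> [622, 709, 796, 883, 970]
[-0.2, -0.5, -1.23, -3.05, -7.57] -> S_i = -0.20*2.48^i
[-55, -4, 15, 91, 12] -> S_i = Random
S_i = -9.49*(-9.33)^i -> [-9.49, 88.54, -826.09, 7707.46, -71910.58]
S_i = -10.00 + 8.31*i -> [-10.0, -1.69, 6.62, 14.93, 23.24]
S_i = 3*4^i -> [3, 12, 48, 192, 768]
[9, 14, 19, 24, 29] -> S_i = 9 + 5*i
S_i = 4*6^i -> [4, 24, 144, 864, 5184]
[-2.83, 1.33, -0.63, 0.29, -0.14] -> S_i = -2.83*(-0.47)^i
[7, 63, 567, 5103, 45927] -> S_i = 7*9^i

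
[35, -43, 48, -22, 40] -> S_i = Random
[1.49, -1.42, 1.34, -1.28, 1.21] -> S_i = 1.49*(-0.95)^i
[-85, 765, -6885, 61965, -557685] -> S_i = -85*-9^i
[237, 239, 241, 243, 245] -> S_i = 237 + 2*i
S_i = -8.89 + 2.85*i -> [-8.89, -6.04, -3.19, -0.34, 2.51]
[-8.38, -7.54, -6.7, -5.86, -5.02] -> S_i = -8.38 + 0.84*i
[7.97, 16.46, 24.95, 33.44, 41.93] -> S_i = 7.97 + 8.49*i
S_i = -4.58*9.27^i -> [-4.58, -42.46, -393.57, -3648.42, -33820.84]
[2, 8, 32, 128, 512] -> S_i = 2*4^i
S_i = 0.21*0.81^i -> [0.21, 0.17, 0.14, 0.11, 0.09]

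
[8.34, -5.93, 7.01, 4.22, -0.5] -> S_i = Random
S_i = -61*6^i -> [-61, -366, -2196, -13176, -79056]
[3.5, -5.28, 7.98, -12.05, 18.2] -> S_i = 3.50*(-1.51)^i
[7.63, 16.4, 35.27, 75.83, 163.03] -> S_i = 7.63*2.15^i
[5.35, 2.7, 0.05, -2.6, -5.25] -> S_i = 5.35 + -2.65*i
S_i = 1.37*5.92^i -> [1.37, 8.11, 48.01, 284.24, 1682.7]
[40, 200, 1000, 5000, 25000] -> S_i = 40*5^i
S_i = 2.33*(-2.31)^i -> [2.33, -5.38, 12.43, -28.72, 66.34]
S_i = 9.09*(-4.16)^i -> [9.09, -37.81, 157.31, -654.4, 2722.31]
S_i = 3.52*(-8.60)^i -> [3.52, -30.27, 260.34, -2238.92, 19254.69]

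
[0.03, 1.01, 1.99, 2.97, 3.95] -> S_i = 0.03 + 0.98*i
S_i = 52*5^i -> [52, 260, 1300, 6500, 32500]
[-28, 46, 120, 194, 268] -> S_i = -28 + 74*i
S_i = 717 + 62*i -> [717, 779, 841, 903, 965]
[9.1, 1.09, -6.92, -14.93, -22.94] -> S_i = 9.10 + -8.01*i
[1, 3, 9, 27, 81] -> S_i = 1*3^i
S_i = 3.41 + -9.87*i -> [3.41, -6.46, -16.33, -26.2, -36.07]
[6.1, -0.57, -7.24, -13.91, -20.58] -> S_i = 6.10 + -6.67*i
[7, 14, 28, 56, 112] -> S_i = 7*2^i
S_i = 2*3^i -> [2, 6, 18, 54, 162]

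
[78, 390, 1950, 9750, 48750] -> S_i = 78*5^i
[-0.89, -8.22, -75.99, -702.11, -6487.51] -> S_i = -0.89*9.24^i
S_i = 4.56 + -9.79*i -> [4.56, -5.23, -15.02, -24.81, -34.6]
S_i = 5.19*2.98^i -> [5.19, 15.47, 46.09, 137.35, 409.29]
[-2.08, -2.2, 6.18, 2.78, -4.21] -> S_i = Random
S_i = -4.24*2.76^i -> [-4.24, -11.7, -32.3, -89.14, -246.04]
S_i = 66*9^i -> [66, 594, 5346, 48114, 433026]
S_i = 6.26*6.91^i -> [6.26, 43.26, 298.9, 2065.42, 14272.06]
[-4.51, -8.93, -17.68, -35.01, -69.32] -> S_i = -4.51*1.98^i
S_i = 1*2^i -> [1, 2, 4, 8, 16]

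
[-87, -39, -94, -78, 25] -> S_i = Random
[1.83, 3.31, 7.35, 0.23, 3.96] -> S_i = Random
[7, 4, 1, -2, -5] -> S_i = 7 + -3*i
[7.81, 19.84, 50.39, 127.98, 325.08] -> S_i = 7.81*2.54^i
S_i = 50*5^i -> [50, 250, 1250, 6250, 31250]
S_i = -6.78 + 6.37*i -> [-6.78, -0.41, 5.96, 12.33, 18.7]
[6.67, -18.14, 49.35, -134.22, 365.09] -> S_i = 6.67*(-2.72)^i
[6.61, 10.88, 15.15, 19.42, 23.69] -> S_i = 6.61 + 4.27*i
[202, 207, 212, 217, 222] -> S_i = 202 + 5*i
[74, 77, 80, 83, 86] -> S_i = 74 + 3*i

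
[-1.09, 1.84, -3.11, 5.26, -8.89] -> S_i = -1.09*(-1.69)^i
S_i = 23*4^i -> [23, 92, 368, 1472, 5888]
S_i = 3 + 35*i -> [3, 38, 73, 108, 143]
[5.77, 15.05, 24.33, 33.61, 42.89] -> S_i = 5.77 + 9.28*i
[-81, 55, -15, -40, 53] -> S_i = Random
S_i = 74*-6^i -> [74, -444, 2664, -15984, 95904]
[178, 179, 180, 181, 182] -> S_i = 178 + 1*i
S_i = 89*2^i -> [89, 178, 356, 712, 1424]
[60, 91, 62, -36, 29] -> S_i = Random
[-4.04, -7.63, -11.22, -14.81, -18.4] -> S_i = -4.04 + -3.59*i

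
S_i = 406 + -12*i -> [406, 394, 382, 370, 358]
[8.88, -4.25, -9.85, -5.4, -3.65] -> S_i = Random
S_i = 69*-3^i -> [69, -207, 621, -1863, 5589]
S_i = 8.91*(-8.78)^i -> [8.91, -78.23, 686.86, -6030.61, 52948.76]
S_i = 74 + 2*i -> [74, 76, 78, 80, 82]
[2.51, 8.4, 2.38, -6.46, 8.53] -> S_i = Random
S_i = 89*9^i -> [89, 801, 7209, 64881, 583929]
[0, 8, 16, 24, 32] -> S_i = 0 + 8*i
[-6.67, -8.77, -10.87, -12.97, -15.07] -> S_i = -6.67 + -2.10*i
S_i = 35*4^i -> [35, 140, 560, 2240, 8960]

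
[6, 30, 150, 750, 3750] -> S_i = 6*5^i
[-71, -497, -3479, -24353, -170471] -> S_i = -71*7^i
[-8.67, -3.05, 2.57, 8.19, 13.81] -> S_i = -8.67 + 5.62*i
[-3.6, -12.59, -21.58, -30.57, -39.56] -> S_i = -3.60 + -8.99*i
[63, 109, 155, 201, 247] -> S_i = 63 + 46*i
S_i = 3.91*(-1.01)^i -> [3.91, -3.95, 3.99, -4.03, 4.07]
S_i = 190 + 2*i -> [190, 192, 194, 196, 198]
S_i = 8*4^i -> [8, 32, 128, 512, 2048]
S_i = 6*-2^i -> [6, -12, 24, -48, 96]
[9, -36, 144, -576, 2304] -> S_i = 9*-4^i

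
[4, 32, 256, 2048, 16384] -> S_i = 4*8^i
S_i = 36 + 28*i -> [36, 64, 92, 120, 148]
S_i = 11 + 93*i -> [11, 104, 197, 290, 383]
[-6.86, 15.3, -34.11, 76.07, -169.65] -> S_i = -6.86*(-2.23)^i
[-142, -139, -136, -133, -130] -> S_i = -142 + 3*i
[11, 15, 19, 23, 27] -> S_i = 11 + 4*i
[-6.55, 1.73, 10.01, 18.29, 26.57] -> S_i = -6.55 + 8.28*i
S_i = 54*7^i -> [54, 378, 2646, 18522, 129654]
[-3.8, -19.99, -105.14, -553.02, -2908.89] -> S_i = -3.80*5.26^i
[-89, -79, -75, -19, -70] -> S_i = Random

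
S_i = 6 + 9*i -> [6, 15, 24, 33, 42]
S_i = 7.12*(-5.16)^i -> [7.12, -36.74, 189.57, -978.2, 5047.53]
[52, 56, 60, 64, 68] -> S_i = 52 + 4*i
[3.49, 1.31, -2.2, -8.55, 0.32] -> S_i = Random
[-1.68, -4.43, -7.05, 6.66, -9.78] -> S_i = Random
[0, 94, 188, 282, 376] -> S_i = 0 + 94*i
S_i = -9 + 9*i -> [-9, 0, 9, 18, 27]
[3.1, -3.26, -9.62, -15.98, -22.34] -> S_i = 3.10 + -6.36*i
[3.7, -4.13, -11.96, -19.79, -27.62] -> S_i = 3.70 + -7.83*i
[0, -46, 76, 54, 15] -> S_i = Random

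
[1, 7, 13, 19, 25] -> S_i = 1 + 6*i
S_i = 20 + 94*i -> [20, 114, 208, 302, 396]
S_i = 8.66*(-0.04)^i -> [8.66, -0.35, 0.01, -0.0, 0.0]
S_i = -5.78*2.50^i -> [-5.78, -14.45, -36.12, -90.31, -225.78]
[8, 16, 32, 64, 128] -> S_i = 8*2^i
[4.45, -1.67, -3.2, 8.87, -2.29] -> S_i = Random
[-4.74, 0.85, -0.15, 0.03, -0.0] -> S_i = -4.74*(-0.18)^i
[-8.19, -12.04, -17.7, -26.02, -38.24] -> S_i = -8.19*1.47^i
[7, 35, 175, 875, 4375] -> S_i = 7*5^i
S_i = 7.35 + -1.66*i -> [7.35, 5.69, 4.03, 2.37, 0.71]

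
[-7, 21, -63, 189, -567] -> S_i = -7*-3^i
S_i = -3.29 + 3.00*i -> [-3.29, -0.29, 2.71, 5.71, 8.71]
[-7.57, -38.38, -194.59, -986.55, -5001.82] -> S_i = -7.57*5.07^i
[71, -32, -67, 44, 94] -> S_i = Random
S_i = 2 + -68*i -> [2, -66, -134, -202, -270]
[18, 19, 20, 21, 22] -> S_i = 18 + 1*i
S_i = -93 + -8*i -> [-93, -101, -109, -117, -125]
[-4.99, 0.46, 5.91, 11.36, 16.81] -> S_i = -4.99 + 5.45*i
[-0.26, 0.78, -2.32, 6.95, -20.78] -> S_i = -0.26*(-2.99)^i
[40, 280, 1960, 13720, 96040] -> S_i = 40*7^i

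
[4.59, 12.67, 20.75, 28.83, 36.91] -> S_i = 4.59 + 8.08*i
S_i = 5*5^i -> [5, 25, 125, 625, 3125]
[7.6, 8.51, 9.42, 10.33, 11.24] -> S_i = 7.60 + 0.91*i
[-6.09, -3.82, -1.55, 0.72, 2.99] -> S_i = -6.09 + 2.27*i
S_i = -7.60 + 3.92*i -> [-7.6, -3.68, 0.24, 4.16, 8.08]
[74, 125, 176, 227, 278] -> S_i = 74 + 51*i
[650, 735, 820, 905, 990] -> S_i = 650 + 85*i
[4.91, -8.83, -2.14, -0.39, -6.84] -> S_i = Random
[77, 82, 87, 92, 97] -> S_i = 77 + 5*i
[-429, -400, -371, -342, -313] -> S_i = -429 + 29*i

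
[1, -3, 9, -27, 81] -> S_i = 1*-3^i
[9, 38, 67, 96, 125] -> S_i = 9 + 29*i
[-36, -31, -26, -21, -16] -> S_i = -36 + 5*i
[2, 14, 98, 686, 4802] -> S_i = 2*7^i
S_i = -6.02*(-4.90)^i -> [-6.02, 29.5, -144.54, 708.25, -3470.41]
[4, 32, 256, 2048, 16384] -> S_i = 4*8^i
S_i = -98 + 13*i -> [-98, -85, -72, -59, -46]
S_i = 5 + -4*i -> [5, 1, -3, -7, -11]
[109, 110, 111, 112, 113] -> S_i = 109 + 1*i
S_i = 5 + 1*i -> [5, 6, 7, 8, 9]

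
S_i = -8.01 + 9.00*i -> [-8.01, 0.99, 9.99, 18.99, 27.99]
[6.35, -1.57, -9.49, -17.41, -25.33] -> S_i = 6.35 + -7.92*i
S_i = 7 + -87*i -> [7, -80, -167, -254, -341]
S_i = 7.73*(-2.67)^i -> [7.73, -20.64, 55.11, -147.13, 392.85]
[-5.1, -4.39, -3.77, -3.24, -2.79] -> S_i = -5.10*0.86^i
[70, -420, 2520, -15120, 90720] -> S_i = 70*-6^i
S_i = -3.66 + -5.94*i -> [-3.66, -9.6, -15.54, -21.48, -27.42]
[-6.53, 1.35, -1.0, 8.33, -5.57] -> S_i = Random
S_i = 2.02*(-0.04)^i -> [2.02, -0.08, 0.0, -0.0, 0.0]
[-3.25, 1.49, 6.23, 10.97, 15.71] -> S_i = -3.25 + 4.74*i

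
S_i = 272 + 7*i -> [272, 279, 286, 293, 300]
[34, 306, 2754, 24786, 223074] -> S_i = 34*9^i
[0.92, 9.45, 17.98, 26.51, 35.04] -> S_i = 0.92 + 8.53*i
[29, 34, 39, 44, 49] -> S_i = 29 + 5*i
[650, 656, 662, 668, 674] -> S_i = 650 + 6*i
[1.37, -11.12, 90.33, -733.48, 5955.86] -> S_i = 1.37*(-8.12)^i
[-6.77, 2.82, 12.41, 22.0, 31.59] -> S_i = -6.77 + 9.59*i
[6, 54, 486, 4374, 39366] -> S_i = 6*9^i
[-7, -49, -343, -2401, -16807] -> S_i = -7*7^i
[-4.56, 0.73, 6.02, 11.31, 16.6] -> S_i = -4.56 + 5.29*i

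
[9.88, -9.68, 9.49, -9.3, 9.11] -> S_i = 9.88*(-0.98)^i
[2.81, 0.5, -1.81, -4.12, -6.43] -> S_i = 2.81 + -2.31*i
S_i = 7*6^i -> [7, 42, 252, 1512, 9072]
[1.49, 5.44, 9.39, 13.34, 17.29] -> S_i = 1.49 + 3.95*i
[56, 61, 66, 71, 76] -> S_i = 56 + 5*i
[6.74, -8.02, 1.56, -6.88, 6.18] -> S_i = Random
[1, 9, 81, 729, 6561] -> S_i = 1*9^i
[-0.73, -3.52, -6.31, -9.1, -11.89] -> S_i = -0.73 + -2.79*i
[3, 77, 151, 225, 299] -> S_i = 3 + 74*i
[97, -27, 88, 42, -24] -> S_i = Random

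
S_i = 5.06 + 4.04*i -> [5.06, 9.1, 13.14, 17.18, 21.22]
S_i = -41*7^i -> [-41, -287, -2009, -14063, -98441]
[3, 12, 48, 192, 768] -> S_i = 3*4^i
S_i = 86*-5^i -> [86, -430, 2150, -10750, 53750]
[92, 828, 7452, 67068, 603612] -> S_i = 92*9^i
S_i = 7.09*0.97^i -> [7.09, 6.88, 6.67, 6.47, 6.28]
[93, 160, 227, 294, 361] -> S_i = 93 + 67*i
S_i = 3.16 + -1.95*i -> [3.16, 1.21, -0.74, -2.69, -4.64]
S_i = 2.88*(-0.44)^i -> [2.88, -1.27, 0.56, -0.25, 0.11]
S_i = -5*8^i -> [-5, -40, -320, -2560, -20480]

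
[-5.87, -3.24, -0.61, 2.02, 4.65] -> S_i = -5.87 + 2.63*i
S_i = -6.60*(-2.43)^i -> [-6.6, 16.04, -38.97, 94.7, -230.13]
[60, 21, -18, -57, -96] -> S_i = 60 + -39*i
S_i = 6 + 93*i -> [6, 99, 192, 285, 378]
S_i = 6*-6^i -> [6, -36, 216, -1296, 7776]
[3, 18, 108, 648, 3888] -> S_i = 3*6^i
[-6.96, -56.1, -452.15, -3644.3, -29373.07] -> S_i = -6.96*8.06^i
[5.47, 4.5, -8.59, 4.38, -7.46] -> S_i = Random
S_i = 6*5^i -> [6, 30, 150, 750, 3750]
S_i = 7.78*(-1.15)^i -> [7.78, -8.95, 10.29, -11.83, 13.61]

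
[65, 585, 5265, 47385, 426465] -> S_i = 65*9^i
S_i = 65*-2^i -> [65, -130, 260, -520, 1040]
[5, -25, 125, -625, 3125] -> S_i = 5*-5^i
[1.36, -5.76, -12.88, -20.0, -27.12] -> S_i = 1.36 + -7.12*i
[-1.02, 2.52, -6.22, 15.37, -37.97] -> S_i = -1.02*(-2.47)^i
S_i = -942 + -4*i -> [-942, -946, -950, -954, -958]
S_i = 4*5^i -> [4, 20, 100, 500, 2500]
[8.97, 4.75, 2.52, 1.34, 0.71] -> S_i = 8.97*0.53^i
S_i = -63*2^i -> [-63, -126, -252, -504, -1008]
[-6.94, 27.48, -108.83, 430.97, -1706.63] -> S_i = -6.94*(-3.96)^i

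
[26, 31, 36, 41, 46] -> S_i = 26 + 5*i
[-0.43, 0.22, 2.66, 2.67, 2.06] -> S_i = Random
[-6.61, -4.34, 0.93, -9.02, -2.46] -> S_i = Random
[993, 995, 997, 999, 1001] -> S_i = 993 + 2*i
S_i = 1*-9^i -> [1, -9, 81, -729, 6561]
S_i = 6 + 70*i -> [6, 76, 146, 216, 286]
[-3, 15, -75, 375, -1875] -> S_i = -3*-5^i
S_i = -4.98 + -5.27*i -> [-4.98, -10.25, -15.52, -20.79, -26.06]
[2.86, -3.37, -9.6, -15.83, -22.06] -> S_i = 2.86 + -6.23*i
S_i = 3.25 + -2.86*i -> [3.25, 0.39, -2.47, -5.33, -8.19]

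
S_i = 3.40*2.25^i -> [3.4, 7.65, 17.21, 38.73, 87.14]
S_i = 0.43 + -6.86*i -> [0.43, -6.43, -13.29, -20.15, -27.01]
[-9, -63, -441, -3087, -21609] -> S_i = -9*7^i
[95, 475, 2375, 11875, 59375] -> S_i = 95*5^i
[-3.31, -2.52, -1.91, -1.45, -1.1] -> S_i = -3.31*0.76^i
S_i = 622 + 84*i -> [622, 706, 790, 874, 958]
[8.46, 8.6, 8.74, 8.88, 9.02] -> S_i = 8.46 + 0.14*i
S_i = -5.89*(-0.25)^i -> [-5.89, 1.47, -0.37, 0.09, -0.02]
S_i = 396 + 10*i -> [396, 406, 416, 426, 436]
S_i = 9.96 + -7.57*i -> [9.96, 2.39, -5.18, -12.75, -20.32]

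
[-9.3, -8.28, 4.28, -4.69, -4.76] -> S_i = Random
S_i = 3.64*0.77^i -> [3.64, 2.8, 2.16, 1.66, 1.28]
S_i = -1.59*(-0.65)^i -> [-1.59, 1.03, -0.67, 0.44, -0.28]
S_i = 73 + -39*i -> [73, 34, -5, -44, -83]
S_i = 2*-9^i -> [2, -18, 162, -1458, 13122]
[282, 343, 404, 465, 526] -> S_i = 282 + 61*i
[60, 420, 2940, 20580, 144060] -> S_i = 60*7^i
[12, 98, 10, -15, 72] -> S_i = Random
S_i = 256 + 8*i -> [256, 264, 272, 280, 288]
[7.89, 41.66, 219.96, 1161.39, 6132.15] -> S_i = 7.89*5.28^i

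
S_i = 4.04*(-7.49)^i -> [4.04, -30.26, 226.64, -1697.57, 12714.77]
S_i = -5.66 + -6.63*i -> [-5.66, -12.29, -18.92, -25.55, -32.18]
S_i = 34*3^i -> [34, 102, 306, 918, 2754]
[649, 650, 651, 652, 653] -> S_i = 649 + 1*i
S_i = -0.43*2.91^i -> [-0.43, -1.25, -3.64, -10.6, -30.83]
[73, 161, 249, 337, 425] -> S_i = 73 + 88*i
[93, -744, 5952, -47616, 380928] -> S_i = 93*-8^i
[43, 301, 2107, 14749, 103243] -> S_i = 43*7^i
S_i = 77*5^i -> [77, 385, 1925, 9625, 48125]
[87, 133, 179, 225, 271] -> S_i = 87 + 46*i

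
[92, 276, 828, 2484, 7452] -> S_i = 92*3^i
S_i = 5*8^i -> [5, 40, 320, 2560, 20480]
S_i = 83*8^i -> [83, 664, 5312, 42496, 339968]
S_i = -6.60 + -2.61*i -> [-6.6, -9.21, -11.82, -14.43, -17.04]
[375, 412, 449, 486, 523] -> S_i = 375 + 37*i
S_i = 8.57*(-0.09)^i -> [8.57, -0.77, 0.07, -0.01, 0.0]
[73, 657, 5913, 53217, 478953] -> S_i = 73*9^i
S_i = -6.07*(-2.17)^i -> [-6.07, 13.17, -28.58, 62.03, -134.59]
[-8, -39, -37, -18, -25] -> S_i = Random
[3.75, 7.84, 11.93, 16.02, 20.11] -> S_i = 3.75 + 4.09*i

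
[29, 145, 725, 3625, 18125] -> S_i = 29*5^i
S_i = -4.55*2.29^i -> [-4.55, -10.42, -23.86, -54.64, -125.13]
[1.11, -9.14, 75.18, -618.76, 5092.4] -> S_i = 1.11*(-8.23)^i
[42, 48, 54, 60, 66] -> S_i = 42 + 6*i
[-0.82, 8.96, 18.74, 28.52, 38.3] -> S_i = -0.82 + 9.78*i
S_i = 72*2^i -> [72, 144, 288, 576, 1152]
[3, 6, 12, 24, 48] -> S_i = 3*2^i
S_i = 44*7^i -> [44, 308, 2156, 15092, 105644]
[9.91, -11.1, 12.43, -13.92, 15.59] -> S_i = 9.91*(-1.12)^i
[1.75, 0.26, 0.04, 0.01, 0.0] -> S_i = 1.75*0.15^i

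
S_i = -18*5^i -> [-18, -90, -450, -2250, -11250]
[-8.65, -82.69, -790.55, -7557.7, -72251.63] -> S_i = -8.65*9.56^i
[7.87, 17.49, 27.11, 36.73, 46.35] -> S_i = 7.87 + 9.62*i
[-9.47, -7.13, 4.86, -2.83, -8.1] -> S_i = Random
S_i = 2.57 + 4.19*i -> [2.57, 6.76, 10.95, 15.14, 19.33]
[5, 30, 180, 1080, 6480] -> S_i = 5*6^i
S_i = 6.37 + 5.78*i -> [6.37, 12.15, 17.93, 23.71, 29.49]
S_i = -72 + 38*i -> [-72, -34, 4, 42, 80]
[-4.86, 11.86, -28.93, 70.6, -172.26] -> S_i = -4.86*(-2.44)^i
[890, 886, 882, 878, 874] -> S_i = 890 + -4*i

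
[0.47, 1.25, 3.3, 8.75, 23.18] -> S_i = 0.47*2.65^i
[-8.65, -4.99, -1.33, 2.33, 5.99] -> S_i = -8.65 + 3.66*i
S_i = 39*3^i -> [39, 117, 351, 1053, 3159]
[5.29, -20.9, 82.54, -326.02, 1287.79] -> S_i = 5.29*(-3.95)^i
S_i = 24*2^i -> [24, 48, 96, 192, 384]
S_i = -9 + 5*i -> [-9, -4, 1, 6, 11]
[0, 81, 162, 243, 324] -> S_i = 0 + 81*i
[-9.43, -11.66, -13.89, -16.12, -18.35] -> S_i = -9.43 + -2.23*i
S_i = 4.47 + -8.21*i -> [4.47, -3.74, -11.95, -20.16, -28.37]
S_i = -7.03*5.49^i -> [-7.03, -38.59, -211.88, -1163.25, -6386.23]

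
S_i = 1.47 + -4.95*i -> [1.47, -3.48, -8.43, -13.38, -18.33]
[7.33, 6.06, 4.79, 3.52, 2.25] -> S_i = 7.33 + -1.27*i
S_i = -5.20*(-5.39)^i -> [-5.2, 28.03, -151.07, 814.27, -4388.93]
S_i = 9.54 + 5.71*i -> [9.54, 15.25, 20.96, 26.67, 32.38]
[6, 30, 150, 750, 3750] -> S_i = 6*5^i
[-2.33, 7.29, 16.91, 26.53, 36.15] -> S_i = -2.33 + 9.62*i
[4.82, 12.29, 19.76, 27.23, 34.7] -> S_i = 4.82 + 7.47*i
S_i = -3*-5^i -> [-3, 15, -75, 375, -1875]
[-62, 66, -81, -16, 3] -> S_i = Random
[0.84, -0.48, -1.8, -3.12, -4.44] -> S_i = 0.84 + -1.32*i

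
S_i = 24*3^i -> [24, 72, 216, 648, 1944]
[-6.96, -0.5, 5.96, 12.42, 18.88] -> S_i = -6.96 + 6.46*i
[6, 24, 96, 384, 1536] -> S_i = 6*4^i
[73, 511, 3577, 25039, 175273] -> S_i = 73*7^i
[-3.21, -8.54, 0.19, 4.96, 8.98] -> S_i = Random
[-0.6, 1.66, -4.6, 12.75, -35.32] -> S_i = -0.60*(-2.77)^i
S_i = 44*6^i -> [44, 264, 1584, 9504, 57024]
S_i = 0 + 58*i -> [0, 58, 116, 174, 232]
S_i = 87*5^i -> [87, 435, 2175, 10875, 54375]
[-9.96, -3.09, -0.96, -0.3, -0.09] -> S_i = -9.96*0.31^i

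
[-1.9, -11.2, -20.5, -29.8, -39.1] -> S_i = -1.90 + -9.30*i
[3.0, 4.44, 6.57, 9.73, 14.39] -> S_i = 3.00*1.48^i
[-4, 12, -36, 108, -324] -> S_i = -4*-3^i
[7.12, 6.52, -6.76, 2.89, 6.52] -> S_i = Random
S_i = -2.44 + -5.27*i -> [-2.44, -7.71, -12.98, -18.25, -23.52]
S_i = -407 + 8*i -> [-407, -399, -391, -383, -375]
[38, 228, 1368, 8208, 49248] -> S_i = 38*6^i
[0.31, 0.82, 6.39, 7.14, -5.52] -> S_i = Random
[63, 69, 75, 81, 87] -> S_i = 63 + 6*i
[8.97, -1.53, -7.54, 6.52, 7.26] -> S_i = Random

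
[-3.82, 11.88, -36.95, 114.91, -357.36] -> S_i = -3.82*(-3.11)^i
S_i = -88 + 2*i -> [-88, -86, -84, -82, -80]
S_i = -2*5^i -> [-2, -10, -50, -250, -1250]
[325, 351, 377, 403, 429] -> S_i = 325 + 26*i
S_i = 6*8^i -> [6, 48, 384, 3072, 24576]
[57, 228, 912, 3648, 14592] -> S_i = 57*4^i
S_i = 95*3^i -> [95, 285, 855, 2565, 7695]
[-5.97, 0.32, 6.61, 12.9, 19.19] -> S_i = -5.97 + 6.29*i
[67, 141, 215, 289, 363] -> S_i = 67 + 74*i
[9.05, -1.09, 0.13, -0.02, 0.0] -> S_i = 9.05*(-0.12)^i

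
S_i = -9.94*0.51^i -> [-9.94, -5.07, -2.59, -1.32, -0.67]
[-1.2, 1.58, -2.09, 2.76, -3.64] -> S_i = -1.20*(-1.32)^i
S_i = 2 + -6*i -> [2, -4, -10, -16, -22]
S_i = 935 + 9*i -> [935, 944, 953, 962, 971]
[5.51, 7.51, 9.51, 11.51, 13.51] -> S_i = 5.51 + 2.00*i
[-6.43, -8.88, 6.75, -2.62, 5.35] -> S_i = Random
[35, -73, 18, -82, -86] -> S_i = Random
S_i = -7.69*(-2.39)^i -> [-7.69, 18.38, -43.93, 104.98, -250.91]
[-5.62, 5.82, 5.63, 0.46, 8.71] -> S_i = Random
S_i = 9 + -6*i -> [9, 3, -3, -9, -15]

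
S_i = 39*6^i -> [39, 234, 1404, 8424, 50544]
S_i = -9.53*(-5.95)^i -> [-9.53, 56.7, -337.39, 2007.45, -11944.3]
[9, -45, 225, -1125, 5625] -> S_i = 9*-5^i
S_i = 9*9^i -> [9, 81, 729, 6561, 59049]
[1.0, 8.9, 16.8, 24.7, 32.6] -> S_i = 1.00 + 7.90*i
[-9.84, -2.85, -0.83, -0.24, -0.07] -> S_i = -9.84*0.29^i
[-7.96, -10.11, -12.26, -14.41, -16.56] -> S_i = -7.96 + -2.15*i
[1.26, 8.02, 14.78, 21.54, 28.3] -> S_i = 1.26 + 6.76*i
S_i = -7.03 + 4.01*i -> [-7.03, -3.02, 0.99, 5.0, 9.01]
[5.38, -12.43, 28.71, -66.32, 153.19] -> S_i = 5.38*(-2.31)^i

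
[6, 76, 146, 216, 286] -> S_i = 6 + 70*i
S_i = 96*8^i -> [96, 768, 6144, 49152, 393216]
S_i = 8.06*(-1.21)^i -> [8.06, -9.75, 11.8, -14.28, 17.28]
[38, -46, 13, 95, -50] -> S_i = Random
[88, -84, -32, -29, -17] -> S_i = Random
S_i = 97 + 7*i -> [97, 104, 111, 118, 125]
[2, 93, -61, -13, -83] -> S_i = Random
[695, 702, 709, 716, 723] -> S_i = 695 + 7*i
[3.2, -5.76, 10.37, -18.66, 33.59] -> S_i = 3.20*(-1.80)^i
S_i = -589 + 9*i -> [-589, -580, -571, -562, -553]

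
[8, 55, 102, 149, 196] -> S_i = 8 + 47*i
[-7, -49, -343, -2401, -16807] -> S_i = -7*7^i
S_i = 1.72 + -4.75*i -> [1.72, -3.03, -7.78, -12.53, -17.28]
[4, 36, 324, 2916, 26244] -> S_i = 4*9^i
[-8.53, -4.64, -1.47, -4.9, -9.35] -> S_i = Random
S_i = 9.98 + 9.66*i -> [9.98, 19.64, 29.3, 38.96, 48.62]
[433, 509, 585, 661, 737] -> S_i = 433 + 76*i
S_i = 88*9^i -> [88, 792, 7128, 64152, 577368]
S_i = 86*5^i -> [86, 430, 2150, 10750, 53750]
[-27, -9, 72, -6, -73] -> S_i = Random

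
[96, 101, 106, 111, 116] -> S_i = 96 + 5*i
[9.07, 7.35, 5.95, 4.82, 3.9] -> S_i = 9.07*0.81^i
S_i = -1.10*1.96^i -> [-1.1, -2.16, -4.23, -8.28, -16.23]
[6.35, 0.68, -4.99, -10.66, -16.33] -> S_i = 6.35 + -5.67*i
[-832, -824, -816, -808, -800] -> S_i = -832 + 8*i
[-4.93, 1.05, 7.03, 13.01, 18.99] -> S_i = -4.93 + 5.98*i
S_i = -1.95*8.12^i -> [-1.95, -15.83, -128.57, -1044.01, -8477.32]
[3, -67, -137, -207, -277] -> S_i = 3 + -70*i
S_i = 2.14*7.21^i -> [2.14, 15.43, 111.25, 802.08, 5783.02]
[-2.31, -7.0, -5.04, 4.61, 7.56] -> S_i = Random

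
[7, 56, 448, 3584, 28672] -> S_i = 7*8^i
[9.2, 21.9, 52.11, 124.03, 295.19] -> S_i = 9.20*2.38^i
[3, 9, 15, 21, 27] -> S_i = 3 + 6*i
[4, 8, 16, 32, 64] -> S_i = 4*2^i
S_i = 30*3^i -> [30, 90, 270, 810, 2430]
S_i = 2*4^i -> [2, 8, 32, 128, 512]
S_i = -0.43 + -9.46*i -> [-0.43, -9.89, -19.35, -28.81, -38.27]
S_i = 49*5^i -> [49, 245, 1225, 6125, 30625]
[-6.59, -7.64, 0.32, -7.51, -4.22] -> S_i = Random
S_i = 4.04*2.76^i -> [4.04, 11.15, 30.78, 84.94, 234.43]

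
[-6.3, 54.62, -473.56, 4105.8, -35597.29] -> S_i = -6.30*(-8.67)^i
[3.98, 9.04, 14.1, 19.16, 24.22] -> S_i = 3.98 + 5.06*i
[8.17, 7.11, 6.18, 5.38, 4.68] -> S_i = 8.17*0.87^i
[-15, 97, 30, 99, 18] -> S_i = Random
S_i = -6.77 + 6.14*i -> [-6.77, -0.63, 5.51, 11.65, 17.79]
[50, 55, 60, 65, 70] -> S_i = 50 + 5*i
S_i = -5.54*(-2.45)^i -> [-5.54, 13.57, -33.25, 81.47, -199.61]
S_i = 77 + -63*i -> [77, 14, -49, -112, -175]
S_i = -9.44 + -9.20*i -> [-9.44, -18.64, -27.84, -37.04, -46.24]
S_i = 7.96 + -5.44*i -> [7.96, 2.52, -2.92, -8.36, -13.8]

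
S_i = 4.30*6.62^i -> [4.3, 28.47, 188.44, 1247.51, 8258.49]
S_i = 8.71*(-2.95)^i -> [8.71, -25.69, 75.8, -223.61, 659.64]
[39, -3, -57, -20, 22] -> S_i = Random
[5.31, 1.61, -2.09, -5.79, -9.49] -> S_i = 5.31 + -3.70*i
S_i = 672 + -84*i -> [672, 588, 504, 420, 336]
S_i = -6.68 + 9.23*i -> [-6.68, 2.55, 11.78, 21.01, 30.24]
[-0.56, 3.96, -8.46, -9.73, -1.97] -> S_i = Random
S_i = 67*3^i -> [67, 201, 603, 1809, 5427]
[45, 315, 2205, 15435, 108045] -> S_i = 45*7^i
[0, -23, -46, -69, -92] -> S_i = 0 + -23*i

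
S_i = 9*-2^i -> [9, -18, 36, -72, 144]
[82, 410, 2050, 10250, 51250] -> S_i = 82*5^i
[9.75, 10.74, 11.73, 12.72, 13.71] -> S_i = 9.75 + 0.99*i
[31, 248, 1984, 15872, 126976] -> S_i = 31*8^i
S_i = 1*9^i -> [1, 9, 81, 729, 6561]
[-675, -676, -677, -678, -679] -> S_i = -675 + -1*i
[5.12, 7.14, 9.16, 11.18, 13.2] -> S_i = 5.12 + 2.02*i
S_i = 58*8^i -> [58, 464, 3712, 29696, 237568]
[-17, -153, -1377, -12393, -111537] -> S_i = -17*9^i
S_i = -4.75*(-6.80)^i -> [-4.75, 32.3, -219.64, 1493.55, -10156.15]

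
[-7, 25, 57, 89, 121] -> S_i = -7 + 32*i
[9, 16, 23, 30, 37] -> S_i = 9 + 7*i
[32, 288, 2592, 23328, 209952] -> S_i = 32*9^i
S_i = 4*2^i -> [4, 8, 16, 32, 64]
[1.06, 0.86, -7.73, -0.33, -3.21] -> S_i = Random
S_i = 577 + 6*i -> [577, 583, 589, 595, 601]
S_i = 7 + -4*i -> [7, 3, -1, -5, -9]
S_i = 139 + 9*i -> [139, 148, 157, 166, 175]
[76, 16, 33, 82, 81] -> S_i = Random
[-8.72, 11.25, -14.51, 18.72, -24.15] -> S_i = -8.72*(-1.29)^i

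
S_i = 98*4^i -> [98, 392, 1568, 6272, 25088]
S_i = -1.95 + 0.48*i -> [-1.95, -1.47, -0.99, -0.51, -0.03]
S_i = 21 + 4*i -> [21, 25, 29, 33, 37]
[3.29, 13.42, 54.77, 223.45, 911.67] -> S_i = 3.29*4.08^i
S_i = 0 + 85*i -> [0, 85, 170, 255, 340]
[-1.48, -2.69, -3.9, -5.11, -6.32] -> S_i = -1.48 + -1.21*i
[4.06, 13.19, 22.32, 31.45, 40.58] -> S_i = 4.06 + 9.13*i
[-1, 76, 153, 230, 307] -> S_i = -1 + 77*i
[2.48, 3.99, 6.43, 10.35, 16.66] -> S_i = 2.48*1.61^i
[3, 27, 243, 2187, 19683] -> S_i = 3*9^i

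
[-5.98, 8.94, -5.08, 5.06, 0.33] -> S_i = Random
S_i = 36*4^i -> [36, 144, 576, 2304, 9216]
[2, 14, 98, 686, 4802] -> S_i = 2*7^i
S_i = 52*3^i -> [52, 156, 468, 1404, 4212]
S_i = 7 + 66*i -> [7, 73, 139, 205, 271]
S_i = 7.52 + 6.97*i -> [7.52, 14.49, 21.46, 28.43, 35.4]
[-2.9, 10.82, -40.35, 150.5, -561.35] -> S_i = -2.90*(-3.73)^i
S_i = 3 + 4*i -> [3, 7, 11, 15, 19]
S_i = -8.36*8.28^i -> [-8.36, -69.22, -573.15, -4745.67, -39294.13]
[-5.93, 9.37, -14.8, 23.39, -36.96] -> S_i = -5.93*(-1.58)^i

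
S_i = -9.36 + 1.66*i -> [-9.36, -7.7, -6.04, -4.38, -2.72]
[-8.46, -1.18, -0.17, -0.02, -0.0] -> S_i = -8.46*0.14^i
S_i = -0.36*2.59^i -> [-0.36, -0.93, -2.41, -6.25, -16.2]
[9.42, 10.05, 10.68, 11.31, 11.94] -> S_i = 9.42 + 0.63*i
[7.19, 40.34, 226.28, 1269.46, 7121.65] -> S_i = 7.19*5.61^i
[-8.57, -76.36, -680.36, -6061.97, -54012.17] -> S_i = -8.57*8.91^i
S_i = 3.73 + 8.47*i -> [3.73, 12.2, 20.67, 29.14, 37.61]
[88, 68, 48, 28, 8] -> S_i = 88 + -20*i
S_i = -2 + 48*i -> [-2, 46, 94, 142, 190]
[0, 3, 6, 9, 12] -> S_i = 0 + 3*i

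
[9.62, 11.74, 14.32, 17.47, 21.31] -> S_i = 9.62*1.22^i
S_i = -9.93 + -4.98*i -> [-9.93, -14.91, -19.89, -24.87, -29.85]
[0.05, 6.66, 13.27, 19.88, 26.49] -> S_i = 0.05 + 6.61*i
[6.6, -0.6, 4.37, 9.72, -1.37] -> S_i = Random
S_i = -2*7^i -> [-2, -14, -98, -686, -4802]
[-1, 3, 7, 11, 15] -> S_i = -1 + 4*i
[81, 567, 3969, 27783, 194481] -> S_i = 81*7^i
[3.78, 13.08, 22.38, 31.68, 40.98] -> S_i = 3.78 + 9.30*i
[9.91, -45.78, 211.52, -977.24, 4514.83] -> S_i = 9.91*(-4.62)^i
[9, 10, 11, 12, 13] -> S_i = 9 + 1*i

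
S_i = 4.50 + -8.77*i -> [4.5, -4.27, -13.04, -21.81, -30.58]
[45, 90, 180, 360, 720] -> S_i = 45*2^i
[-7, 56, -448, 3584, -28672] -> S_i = -7*-8^i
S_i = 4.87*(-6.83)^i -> [4.87, -33.26, 227.18, -1551.64, 10597.7]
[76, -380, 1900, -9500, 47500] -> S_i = 76*-5^i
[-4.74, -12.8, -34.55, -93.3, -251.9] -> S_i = -4.74*2.70^i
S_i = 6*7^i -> [6, 42, 294, 2058, 14406]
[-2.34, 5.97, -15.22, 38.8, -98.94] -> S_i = -2.34*(-2.55)^i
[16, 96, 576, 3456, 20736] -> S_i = 16*6^i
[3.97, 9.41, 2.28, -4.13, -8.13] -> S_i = Random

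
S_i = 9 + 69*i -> [9, 78, 147, 216, 285]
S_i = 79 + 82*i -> [79, 161, 243, 325, 407]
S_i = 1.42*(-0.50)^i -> [1.42, -0.71, 0.36, -0.18, 0.09]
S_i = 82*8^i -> [82, 656, 5248, 41984, 335872]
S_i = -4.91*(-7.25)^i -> [-4.91, 35.6, -258.08, 1871.09, -13565.43]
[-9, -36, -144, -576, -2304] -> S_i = -9*4^i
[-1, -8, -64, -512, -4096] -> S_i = -1*8^i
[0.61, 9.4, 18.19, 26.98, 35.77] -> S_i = 0.61 + 8.79*i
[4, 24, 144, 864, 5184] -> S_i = 4*6^i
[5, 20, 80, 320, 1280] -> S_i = 5*4^i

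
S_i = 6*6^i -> [6, 36, 216, 1296, 7776]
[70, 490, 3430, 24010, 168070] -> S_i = 70*7^i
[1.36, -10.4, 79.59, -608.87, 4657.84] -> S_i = 1.36*(-7.65)^i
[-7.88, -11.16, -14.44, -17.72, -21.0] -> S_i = -7.88 + -3.28*i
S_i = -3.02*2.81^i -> [-3.02, -8.49, -23.85, -67.01, -188.29]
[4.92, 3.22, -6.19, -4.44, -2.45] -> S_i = Random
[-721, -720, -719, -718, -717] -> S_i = -721 + 1*i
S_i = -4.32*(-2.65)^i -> [-4.32, 11.45, -30.34, 80.39, -213.04]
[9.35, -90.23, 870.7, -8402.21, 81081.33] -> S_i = 9.35*(-9.65)^i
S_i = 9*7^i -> [9, 63, 441, 3087, 21609]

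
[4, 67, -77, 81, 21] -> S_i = Random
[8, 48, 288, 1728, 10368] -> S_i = 8*6^i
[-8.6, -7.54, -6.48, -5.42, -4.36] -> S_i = -8.60 + 1.06*i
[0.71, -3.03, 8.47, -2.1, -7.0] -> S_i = Random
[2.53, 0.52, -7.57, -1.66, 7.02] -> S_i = Random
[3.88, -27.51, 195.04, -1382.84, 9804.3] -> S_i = 3.88*(-7.09)^i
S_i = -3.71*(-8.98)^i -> [-3.71, 33.32, -299.18, 2686.6, -24125.66]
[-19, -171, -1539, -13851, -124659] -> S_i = -19*9^i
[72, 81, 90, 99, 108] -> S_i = 72 + 9*i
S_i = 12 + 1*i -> [12, 13, 14, 15, 16]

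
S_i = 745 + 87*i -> [745, 832, 919, 1006, 1093]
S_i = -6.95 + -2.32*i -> [-6.95, -9.27, -11.59, -13.91, -16.23]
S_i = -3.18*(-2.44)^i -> [-3.18, 7.76, -18.93, 46.2, -112.72]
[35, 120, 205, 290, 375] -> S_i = 35 + 85*i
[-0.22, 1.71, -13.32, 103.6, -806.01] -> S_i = -0.22*(-7.78)^i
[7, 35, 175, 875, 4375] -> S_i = 7*5^i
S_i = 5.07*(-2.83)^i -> [5.07, -14.35, 40.61, -114.91, 325.2]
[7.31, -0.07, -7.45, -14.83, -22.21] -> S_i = 7.31 + -7.38*i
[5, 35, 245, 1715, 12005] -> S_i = 5*7^i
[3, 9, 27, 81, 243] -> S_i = 3*3^i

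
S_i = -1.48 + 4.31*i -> [-1.48, 2.83, 7.14, 11.45, 15.76]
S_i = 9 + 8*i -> [9, 17, 25, 33, 41]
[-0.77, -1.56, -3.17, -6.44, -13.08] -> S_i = -0.77*2.03^i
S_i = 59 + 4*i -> [59, 63, 67, 71, 75]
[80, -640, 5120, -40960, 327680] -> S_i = 80*-8^i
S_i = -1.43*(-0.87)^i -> [-1.43, 1.24, -1.08, 0.94, -0.82]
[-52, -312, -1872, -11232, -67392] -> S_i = -52*6^i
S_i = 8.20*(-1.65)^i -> [8.2, -13.53, 22.32, -36.84, 60.78]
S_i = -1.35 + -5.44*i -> [-1.35, -6.79, -12.23, -17.67, -23.11]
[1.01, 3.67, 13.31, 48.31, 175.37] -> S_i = 1.01*3.63^i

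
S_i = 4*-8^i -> [4, -32, 256, -2048, 16384]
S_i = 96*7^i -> [96, 672, 4704, 32928, 230496]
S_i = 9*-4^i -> [9, -36, 144, -576, 2304]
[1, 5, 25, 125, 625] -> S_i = 1*5^i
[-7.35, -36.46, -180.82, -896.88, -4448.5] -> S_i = -7.35*4.96^i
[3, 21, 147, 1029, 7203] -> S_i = 3*7^i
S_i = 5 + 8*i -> [5, 13, 21, 29, 37]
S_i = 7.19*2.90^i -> [7.19, 20.85, 60.47, 175.36, 508.54]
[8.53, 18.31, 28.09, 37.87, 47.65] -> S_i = 8.53 + 9.78*i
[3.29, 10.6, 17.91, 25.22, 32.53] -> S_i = 3.29 + 7.31*i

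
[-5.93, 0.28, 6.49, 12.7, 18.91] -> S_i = -5.93 + 6.21*i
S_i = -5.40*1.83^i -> [-5.4, -9.88, -18.08, -33.09, -60.56]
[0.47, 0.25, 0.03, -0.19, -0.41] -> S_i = 0.47 + -0.22*i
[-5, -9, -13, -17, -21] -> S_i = -5 + -4*i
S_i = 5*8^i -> [5, 40, 320, 2560, 20480]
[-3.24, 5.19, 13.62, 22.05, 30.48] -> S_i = -3.24 + 8.43*i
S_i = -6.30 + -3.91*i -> [-6.3, -10.21, -14.12, -18.03, -21.94]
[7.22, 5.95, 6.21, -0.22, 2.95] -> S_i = Random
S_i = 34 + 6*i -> [34, 40, 46, 52, 58]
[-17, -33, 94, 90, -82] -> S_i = Random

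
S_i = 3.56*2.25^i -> [3.56, 8.01, 18.02, 40.55, 91.24]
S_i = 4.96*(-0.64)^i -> [4.96, -3.17, 2.03, -1.3, 0.83]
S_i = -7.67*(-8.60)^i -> [-7.67, 65.96, -567.27, 4878.55, -41955.53]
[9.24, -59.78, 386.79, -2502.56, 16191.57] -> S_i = 9.24*(-6.47)^i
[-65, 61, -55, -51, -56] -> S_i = Random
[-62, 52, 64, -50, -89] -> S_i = Random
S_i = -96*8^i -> [-96, -768, -6144, -49152, -393216]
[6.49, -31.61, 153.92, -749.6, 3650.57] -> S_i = 6.49*(-4.87)^i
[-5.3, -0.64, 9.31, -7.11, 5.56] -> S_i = Random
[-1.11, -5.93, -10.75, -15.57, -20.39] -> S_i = -1.11 + -4.82*i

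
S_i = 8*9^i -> [8, 72, 648, 5832, 52488]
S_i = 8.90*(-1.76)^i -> [8.9, -15.66, 27.57, -48.52, 85.4]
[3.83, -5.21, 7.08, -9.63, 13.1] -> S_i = 3.83*(-1.36)^i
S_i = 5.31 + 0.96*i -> [5.31, 6.27, 7.23, 8.19, 9.15]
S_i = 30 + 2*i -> [30, 32, 34, 36, 38]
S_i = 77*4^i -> [77, 308, 1232, 4928, 19712]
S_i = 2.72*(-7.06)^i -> [2.72, -19.2, 135.57, -957.16, 6757.53]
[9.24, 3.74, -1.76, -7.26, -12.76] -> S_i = 9.24 + -5.50*i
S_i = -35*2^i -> [-35, -70, -140, -280, -560]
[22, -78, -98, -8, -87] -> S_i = Random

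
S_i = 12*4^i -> [12, 48, 192, 768, 3072]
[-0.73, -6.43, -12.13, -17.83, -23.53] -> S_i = -0.73 + -5.70*i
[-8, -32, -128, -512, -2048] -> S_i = -8*4^i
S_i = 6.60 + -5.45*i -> [6.6, 1.15, -4.3, -9.75, -15.2]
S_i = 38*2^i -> [38, 76, 152, 304, 608]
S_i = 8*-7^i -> [8, -56, 392, -2744, 19208]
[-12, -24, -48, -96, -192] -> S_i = -12*2^i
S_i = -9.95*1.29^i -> [-9.95, -12.84, -16.56, -21.36, -27.55]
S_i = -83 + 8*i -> [-83, -75, -67, -59, -51]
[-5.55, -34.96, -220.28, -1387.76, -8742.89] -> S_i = -5.55*6.30^i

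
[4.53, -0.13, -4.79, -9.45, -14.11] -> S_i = 4.53 + -4.66*i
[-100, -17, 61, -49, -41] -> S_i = Random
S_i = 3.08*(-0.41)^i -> [3.08, -1.26, 0.52, -0.21, 0.09]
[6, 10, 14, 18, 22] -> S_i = 6 + 4*i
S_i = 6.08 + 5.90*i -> [6.08, 11.98, 17.88, 23.78, 29.68]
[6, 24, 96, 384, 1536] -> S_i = 6*4^i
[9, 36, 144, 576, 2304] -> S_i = 9*4^i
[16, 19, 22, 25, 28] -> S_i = 16 + 3*i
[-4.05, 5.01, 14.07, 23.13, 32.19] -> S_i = -4.05 + 9.06*i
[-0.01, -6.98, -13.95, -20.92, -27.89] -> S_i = -0.01 + -6.97*i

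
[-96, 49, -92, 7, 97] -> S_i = Random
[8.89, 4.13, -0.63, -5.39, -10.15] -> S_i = 8.89 + -4.76*i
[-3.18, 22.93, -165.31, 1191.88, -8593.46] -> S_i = -3.18*(-7.21)^i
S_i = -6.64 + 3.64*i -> [-6.64, -3.0, 0.64, 4.28, 7.92]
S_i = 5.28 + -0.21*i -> [5.28, 5.07, 4.86, 4.65, 4.44]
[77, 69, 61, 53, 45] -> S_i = 77 + -8*i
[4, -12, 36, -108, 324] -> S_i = 4*-3^i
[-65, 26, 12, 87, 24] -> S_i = Random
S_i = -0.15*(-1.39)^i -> [-0.15, 0.21, -0.29, 0.4, -0.56]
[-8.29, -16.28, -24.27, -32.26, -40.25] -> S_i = -8.29 + -7.99*i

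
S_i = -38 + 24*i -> [-38, -14, 10, 34, 58]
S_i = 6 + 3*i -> [6, 9, 12, 15, 18]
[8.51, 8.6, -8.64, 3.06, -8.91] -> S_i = Random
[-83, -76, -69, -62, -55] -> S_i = -83 + 7*i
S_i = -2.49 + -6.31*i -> [-2.49, -8.8, -15.11, -21.42, -27.73]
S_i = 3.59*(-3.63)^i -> [3.59, -13.03, 47.31, -171.72, 623.33]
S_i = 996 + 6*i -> [996, 1002, 1008, 1014, 1020]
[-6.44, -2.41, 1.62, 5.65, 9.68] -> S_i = -6.44 + 4.03*i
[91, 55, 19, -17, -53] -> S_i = 91 + -36*i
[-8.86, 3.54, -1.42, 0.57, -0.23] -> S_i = -8.86*(-0.40)^i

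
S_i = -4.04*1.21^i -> [-4.04, -4.89, -5.91, -7.16, -8.66]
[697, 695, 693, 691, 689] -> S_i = 697 + -2*i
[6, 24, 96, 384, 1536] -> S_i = 6*4^i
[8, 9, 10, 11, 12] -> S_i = 8 + 1*i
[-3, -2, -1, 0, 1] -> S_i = -3 + 1*i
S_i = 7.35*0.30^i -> [7.35, 2.2, 0.66, 0.2, 0.06]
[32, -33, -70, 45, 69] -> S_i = Random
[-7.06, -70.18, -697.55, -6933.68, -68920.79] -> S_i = -7.06*9.94^i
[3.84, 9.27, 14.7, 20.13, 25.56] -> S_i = 3.84 + 5.43*i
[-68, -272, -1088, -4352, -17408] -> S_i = -68*4^i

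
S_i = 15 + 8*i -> [15, 23, 31, 39, 47]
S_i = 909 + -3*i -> [909, 906, 903, 900, 897]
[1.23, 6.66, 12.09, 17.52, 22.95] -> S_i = 1.23 + 5.43*i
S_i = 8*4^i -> [8, 32, 128, 512, 2048]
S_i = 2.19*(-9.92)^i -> [2.19, -21.72, 215.51, -2137.86, 21207.56]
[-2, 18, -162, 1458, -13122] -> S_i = -2*-9^i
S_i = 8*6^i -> [8, 48, 288, 1728, 10368]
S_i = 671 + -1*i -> [671, 670, 669, 668, 667]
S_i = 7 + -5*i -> [7, 2, -3, -8, -13]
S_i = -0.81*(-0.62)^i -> [-0.81, 0.5, -0.31, 0.19, -0.12]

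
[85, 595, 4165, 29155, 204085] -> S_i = 85*7^i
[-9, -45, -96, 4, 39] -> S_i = Random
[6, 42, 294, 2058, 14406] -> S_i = 6*7^i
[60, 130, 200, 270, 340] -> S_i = 60 + 70*i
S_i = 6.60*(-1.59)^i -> [6.6, -10.49, 16.69, -26.53, 42.18]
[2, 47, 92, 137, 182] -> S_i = 2 + 45*i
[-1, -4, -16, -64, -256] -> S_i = -1*4^i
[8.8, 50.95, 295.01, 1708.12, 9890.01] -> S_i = 8.80*5.79^i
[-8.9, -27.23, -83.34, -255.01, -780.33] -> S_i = -8.90*3.06^i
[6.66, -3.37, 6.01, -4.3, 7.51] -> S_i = Random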